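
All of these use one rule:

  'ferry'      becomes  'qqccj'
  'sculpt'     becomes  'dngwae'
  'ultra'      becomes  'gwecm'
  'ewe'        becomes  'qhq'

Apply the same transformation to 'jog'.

The shift depends on letter class: consonant f→q is +11, but vowel e→q is +12. The rule splits by letter class: vowels +12, consonants +11.
Applying it to jog: j(cons)+11=u, o(vowel)+12=a, g(cons)+11=r.

uar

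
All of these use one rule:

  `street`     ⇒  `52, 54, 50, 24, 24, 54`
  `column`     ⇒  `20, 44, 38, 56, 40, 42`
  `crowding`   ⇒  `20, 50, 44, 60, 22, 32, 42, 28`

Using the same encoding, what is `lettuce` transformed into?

s(#19)→52 and t(#20)→54: differences scale by 2, so n = 2·pos + 14. The formula is n = 2×(alphabet index, a=1) + 14.
For lettuce: l=12→38, e=5→24, t=20→54, t=20→54, u=21→56, c=3→20, e=5→24.

38, 24, 54, 54, 56, 20, 24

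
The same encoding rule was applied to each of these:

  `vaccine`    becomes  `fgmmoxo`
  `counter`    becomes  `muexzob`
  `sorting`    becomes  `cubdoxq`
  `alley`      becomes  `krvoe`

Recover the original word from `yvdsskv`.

optimal

Shifts by position in vaccine: pos 0: v→f (+10), pos 1: a→g (+6), pos 2: c→m (+10), pos 3: c→m (+10), pos 4: i→o (+6), pos 5: n→x (+10) — repeating every 3. The shifts repeat in a cycle of length 3: positions 0,1,… shift by +10, +6, +10, then the pattern repeats.
Undoing it on yvdsskv: y−10=o, v−6=p, d−10=t, s−10=i, s−6=m, k−10=a, v−10=l.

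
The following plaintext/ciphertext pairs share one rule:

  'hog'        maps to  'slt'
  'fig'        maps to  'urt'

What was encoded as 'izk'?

Each pair mirrors across the alphabet (h↔s, o↔l, g↔t): positions sum to 25. Letters are reflected about the middle of the alphabet (position → 25−position): Atbash.
Undoing it on izk: i↔r, z↔a, k↔p.

rap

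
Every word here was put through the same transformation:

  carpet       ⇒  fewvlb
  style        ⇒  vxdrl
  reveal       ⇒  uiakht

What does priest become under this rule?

svnkzb

Letter i (0-indexed) is shifted by i+3, so successive shifts are 3, 4, 5, ….
For priest: p+3=s, r+4=v, i+5=n, e+6=k, s+7=z, t+8=b.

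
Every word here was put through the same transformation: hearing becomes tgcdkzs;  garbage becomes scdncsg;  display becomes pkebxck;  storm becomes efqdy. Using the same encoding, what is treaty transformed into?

fdgcfk

The shift depends on letter class: consonant h→t is +12, but vowel e→g is +2. The rule splits by letter class: vowels +2, consonants +12.
For treaty: t(cons)+12=f, r(cons)+12=d, e(vowel)+2=g, a(vowel)+2=c, t(cons)+12=f, y(cons)+12=k.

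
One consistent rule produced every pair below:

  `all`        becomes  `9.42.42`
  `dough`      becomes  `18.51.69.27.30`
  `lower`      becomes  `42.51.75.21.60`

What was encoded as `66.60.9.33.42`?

trail

a(#1)→9 and l(#12)→42: differences scale by 3, so n = 3·pos + 6. Each letter becomes 3×(its alphabet position, a=1..z=26) + 6.
Undoing it on 66.60.9.33.42: 66→(66−6)÷3=20=t, 60→(60−6)÷3=18=r, 9→(9−6)÷3=1=a, 33→(33−6)÷3=9=i, 42→(42−6)÷3=12=l.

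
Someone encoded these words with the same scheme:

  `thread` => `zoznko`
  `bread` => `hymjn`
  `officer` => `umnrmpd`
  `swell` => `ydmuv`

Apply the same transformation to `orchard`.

In thread: t→z is +6, h→o is +7, r→z is +8, e→n is +9 — the shift increases by 1 each position. The shift increases by 1 at each position, starting from +6: 6, 7, 8, ….
Applying it to orchard: o+6=u, r+7=y, c+8=k, h+9=q, a+10=k, r+11=c, d+12=p.

uykqkcp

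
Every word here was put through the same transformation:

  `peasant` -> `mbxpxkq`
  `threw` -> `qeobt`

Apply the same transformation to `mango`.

Compare letters: p→m is +23, e→b is +23, a→x is +23 — a constant shift. It's a constant shift of +23 (ROT23).
On mango: m+23=j, a+23=x, n+23=k, g+23=d, o+23=l.

jxkdl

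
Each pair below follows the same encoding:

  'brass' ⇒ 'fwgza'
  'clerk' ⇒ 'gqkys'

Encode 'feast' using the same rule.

In brass: b→f is +4, r→w is +5, a→g is +6, s→z is +7 — the shift increases by 1 each position. The shift increases by 1 at each position, starting from +4: 4, 5, 6, ….
On feast: f+4=j, e+5=j, a+6=g, s+7=z, t+8=b.

jjgzb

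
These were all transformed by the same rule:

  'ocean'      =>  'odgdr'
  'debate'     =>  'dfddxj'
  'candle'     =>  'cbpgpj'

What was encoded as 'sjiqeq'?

signal

In ocean: o→o is +0, c→d is +1, e→g is +2, a→d is +3 — the shift increases by 1 each position. Letter i (0-indexed) is shifted by i+0, so successive shifts are 0, 1, 2, ….
Reversing it on sjiqeq: s−0=s, j−1=i, i−2=g, q−3=n, e−4=a, q−5=l.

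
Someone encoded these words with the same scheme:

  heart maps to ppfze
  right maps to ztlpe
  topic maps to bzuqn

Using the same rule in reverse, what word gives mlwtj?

A repeating key of period 3 is used — shifts +8, +11, +5 over and over.
Reversing it on mlwtj: m−8=e, l−11=a, w−5=r, t−8=l, j−11=y.

early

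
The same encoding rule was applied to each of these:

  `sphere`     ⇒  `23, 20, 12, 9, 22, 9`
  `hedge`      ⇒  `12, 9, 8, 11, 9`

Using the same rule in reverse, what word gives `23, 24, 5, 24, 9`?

state

Letters become their 1-based position plus 4 (so a→5, b→6, …).
Decoding 23, 24, 5, 24, 9: 23→(23−4)÷1=19=s, 24→(24−4)÷1=20=t, 5→(5−4)÷1=1=a, 24→(24−4)÷1=20=t, 9→(9−4)÷1=5=e.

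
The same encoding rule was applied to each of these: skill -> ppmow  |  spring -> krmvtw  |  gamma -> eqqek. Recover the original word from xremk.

The output letters match the input read backwards, each shifted +4: skill reversed is lliks. Read the word backwards and shift each letter +4.
Decoding xremk: shift back: x−4=t, r−4=n, e−4=a, m−4=i, k−4=g → tnaig; then reverse → giant.

giant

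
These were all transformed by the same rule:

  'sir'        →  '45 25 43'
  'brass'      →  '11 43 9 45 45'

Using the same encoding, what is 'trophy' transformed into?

s(#19)→45 and i(#9)→25: differences scale by 2, so n = 2·pos + 7. The formula is n = 2×(alphabet index, a=1) + 7.
On trophy: t=20→47, r=18→43, o=15→37, p=16→39, h=8→23, y=25→57.

47 43 37 39 23 57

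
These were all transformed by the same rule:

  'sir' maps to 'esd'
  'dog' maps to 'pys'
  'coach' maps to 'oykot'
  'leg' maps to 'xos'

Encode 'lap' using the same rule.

The shift depends on letter class: consonant s→e is +12, but vowel i→s is +10. The rule splits by letter class: vowels +10, consonants +12.
For lap: l(cons)+12=x, a(vowel)+10=k, p(cons)+12=b.

xkb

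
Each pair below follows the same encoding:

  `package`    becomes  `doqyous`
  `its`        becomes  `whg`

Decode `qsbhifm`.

Compare letters: p→d is +14, a→o is +14, c→q is +14 — a constant shift. This is a Caesar cipher with shift 14.
Decoding qsbhifm: q−14=c, s−14=e, b−14=n, h−14=t, i−14=u, f−14=r, m−14=y.

century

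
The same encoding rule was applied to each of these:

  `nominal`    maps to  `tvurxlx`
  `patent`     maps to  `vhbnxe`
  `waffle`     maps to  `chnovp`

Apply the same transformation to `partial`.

vhzcslx

In nominal: n→t is +6, o→v is +7, m→u is +8, i→r is +9 — the shift increases by 1 each position. Each letter shifts forward by (position + 6), i.e. 6, 7, 8, … — the shift grows by one for each successive letter.
For partial: p+6=v, a+7=h, r+8=z, t+9=c, i+10=s, a+11=l, l+12=x.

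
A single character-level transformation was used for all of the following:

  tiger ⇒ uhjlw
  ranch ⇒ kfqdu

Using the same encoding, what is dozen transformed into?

qhcrg

The output letters match the input read backwards, each shifted +3: tiger reversed is regit. The word is reversed, then every letter is shifted forward by 3.
Applying it to dozen: reverse → nezod; then shift: n+3=q, e+3=h, z+3=c, o+3=r, d+3=g.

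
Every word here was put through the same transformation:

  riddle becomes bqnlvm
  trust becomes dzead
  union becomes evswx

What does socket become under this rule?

Shifts by position in riddle: pos 0: r→b (+10), pos 1: i→q (+8), pos 2: d→n (+10), pos 3: d→l (+8) — repeating every 2. It's a Vigenère-style cipher with numeric key [10,8]: position i shifts by key[i mod 2].
Applying it to socket: s+10=c, o+8=w, c+10=m, k+8=s, e+10=o, t+8=b.

cwmsob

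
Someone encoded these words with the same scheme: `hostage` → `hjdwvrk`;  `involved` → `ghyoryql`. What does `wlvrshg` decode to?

deposit

The output letters match the input read backwards, each shifted +3: hostage reversed is egatsoh. The word is reversed, then every letter is shifted forward by 3.
Undoing it on wlvrshg: shift back: w−3=t, l−3=i, v−3=s, r−3=o, s−3=p, h−3=e, g−3=d → tisoped; then reverse → deposit.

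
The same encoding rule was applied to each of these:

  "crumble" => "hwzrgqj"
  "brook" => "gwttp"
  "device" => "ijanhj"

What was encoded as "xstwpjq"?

Compare letters: c→h is +5, r→w is +5, u→z is +5 — a constant shift. This is a Caesar cipher with shift 5.
Reversing it on xstwpjq: x−5=s, s−5=n, t−5=o, w−5=r, p−5=k, j−5=e, q−5=l.

snorkel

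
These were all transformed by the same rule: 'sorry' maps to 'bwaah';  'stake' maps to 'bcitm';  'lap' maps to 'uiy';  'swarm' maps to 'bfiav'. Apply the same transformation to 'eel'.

The shift depends on letter class: consonant s→b is +9, but vowel o→w is +8. Two shifts are in play — +8 for a/e/i/o/u, +9 for every other letter.
For eel: e(vowel)+8=m, e(vowel)+8=m, l(cons)+9=u.

mmu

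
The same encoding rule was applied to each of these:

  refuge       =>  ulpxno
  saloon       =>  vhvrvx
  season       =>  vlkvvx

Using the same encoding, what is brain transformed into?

eyklu

The shifts repeat in a cycle of length 3: positions 0,1,… shift by +3, +7, +10, then the pattern repeats.
On brain: b+3=e, r+7=y, a+10=k, i+3=l, n+7=u.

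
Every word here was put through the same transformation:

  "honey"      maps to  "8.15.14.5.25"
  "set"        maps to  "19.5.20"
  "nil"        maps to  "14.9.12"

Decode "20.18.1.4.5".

Letters become their 1-indexed alphabet positions: a=1 … z=26.
Decoding 20.18.1.4.5: 20=t, 18=r, 1=a, 4=d, 5=e.

trade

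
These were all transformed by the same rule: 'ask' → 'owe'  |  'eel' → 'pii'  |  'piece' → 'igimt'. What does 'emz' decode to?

The output letters match the input read backwards, each shifted +4: ask reversed is ksa. The word is reversed, then every letter is shifted forward by 4.
Reversing it on emz: shift back: e−4=a, m−4=i, z−4=v → aiv; then reverse → via.

via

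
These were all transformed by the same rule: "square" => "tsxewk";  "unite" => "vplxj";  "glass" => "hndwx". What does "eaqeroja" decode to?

Letter i (0-indexed) is shifted by i+1, so successive shifts are 1, 2, 3, ….
Decoding eaqeroja: e−1=d, a−2=y, q−3=n, e−4=a, r−5=m, o−6=i, j−7=c, a−8=s.

dynamics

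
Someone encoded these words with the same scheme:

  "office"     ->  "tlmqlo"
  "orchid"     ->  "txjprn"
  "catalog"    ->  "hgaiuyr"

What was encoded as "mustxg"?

hollow

In office: o→t is +5, f→l is +6, f→m is +7, i→q is +8 — the shift increases by 1 each position. Each letter shifts forward by (position + 5), i.e. 5, 6, 7, … — the shift grows by one for each successive letter.
Reversing it on mustxg: m−5=h, u−6=o, s−7=l, t−8=l, x−9=o, g−10=w.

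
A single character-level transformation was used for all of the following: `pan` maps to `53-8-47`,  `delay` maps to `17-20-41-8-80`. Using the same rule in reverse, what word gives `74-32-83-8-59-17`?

wizard

p(#16)→53 and a(#1)→8: differences scale by 3, so n = 3·pos + 5. The formula is n = 3×(alphabet index, a=1) + 5.
Undoing it on 74-32-83-8-59-17: 74→(74−5)÷3=23=w, 32→(32−5)÷3=9=i, 83→(83−5)÷3=26=z, 8→(8−5)÷3=1=a, 59→(59−5)÷3=18=r, 17→(17−5)÷3=4=d.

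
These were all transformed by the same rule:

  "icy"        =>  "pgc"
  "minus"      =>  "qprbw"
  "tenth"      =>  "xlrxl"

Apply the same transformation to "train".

xvhpr

The shift depends on letter class: consonant c→g is +4, but vowel i→p is +7. The rule splits by letter class: vowels +7, consonants +4.
Applying it to train: t(cons)+4=x, r(cons)+4=v, a(vowel)+7=h, i(vowel)+7=p, n(cons)+4=r.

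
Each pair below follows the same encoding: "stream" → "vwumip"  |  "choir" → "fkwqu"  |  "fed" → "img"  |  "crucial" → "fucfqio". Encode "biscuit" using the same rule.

The rule splits by letter class: vowels +8, consonants +3.
On biscuit: b(cons)+3=e, i(vowel)+8=q, s(cons)+3=v, c(cons)+3=f, u(vowel)+8=c, i(vowel)+8=q, t(cons)+3=w.

eqvfcqw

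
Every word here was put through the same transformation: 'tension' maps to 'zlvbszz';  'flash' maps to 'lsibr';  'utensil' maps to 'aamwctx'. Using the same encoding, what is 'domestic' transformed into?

In tension: t→z is +6, e→l is +7, n→v is +8, s→b is +9 — the shift increases by 1 each position. Each letter shifts forward by (position + 6), i.e. 6, 7, 8, … — the shift grows by one for each successive letter.
For domestic: d+6=j, o+7=v, m+8=u, e+9=n, s+10=c, t+11=e, i+12=u, c+13=p.

jvunceup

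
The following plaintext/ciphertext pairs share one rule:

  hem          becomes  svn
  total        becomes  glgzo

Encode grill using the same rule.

Each pair mirrors across the alphabet (h↔s, e↔v, m↔n): positions sum to 25. This is the alphabet-reversal cipher (Atbash): a becomes z, b becomes y, etc.
For grill: g↔t, r↔i, i↔r, l↔o, l↔o.

tiroo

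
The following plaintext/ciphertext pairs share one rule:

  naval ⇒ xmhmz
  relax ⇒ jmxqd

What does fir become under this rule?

The output letters match the input read backwards, each shifted +12: naval reversed is lavan. The word is reversed, then every letter is shifted forward by 12.
For fir: reverse → rif; then shift: r+12=d, i+12=u, f+12=r.

dur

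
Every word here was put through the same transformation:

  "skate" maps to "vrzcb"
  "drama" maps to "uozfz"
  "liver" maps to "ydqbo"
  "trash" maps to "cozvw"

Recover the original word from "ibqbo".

s(18)→v(21) and k(10)→r(17) fit y≡7x+25 (mod 26); the inverse of 7 mod 26 is 15. Treating letters as 0–25, the rule is x ↦ 7x + 25 (mod 26).
Reversing it on ibqbo: i(8)→15·(8−25)≡5=f; b(1)→15·(1−25)≡4=e; q(16)→15·(16−25)≡21=v; b(1)→15·(1−25)≡4=e; o(14)→15·(14−25)≡17=r (all mod 26).

fever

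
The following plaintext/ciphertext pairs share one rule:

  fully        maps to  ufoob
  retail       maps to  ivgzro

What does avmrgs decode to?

Each pair mirrors across the alphabet (f↔u, u↔f, l↔o): positions sum to 25. Each letter is replaced by its mirror in the alphabet: a↔z, b↔y, c↔x, and so on (the Atbash cipher).
Decoding avmrgs: a↔z, v↔e, m↔n, r↔i, g↔t, s↔h.

zenith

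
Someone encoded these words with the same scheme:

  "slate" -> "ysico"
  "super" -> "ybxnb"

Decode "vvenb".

In slate: s→y is +6, l→s is +7, a→i is +8, t→c is +9 — the shift increases by 1 each position. The shift increases by 1 at each position, starting from +6: 6, 7, 8, ….
Decoding vvenb: v−6=p, v−7=o, e−8=w, n−9=e, b−10=r.

power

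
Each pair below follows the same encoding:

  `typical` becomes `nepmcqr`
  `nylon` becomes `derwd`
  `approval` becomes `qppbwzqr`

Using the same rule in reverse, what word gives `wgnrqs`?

outlaw

t(19)→n(13) and y(24)→e(4) fit y≡19x+16 (mod 26); the inverse of 19 mod 26 is 11. Each letter's alphabet position (a=0..z=25) is mapped through 19·x+16 mod 26 — an affine cipher.
Decoding wgnrqs: w(22)→11·(22−16)≡14=o; g(6)→11·(6−16)≡20=u; n(13)→11·(13−16)≡19=t; r(17)→11·(17−16)≡11=l; q(16)→11·(16−16)≡0=a; s(18)→11·(18−16)≡22=w (all mod 26).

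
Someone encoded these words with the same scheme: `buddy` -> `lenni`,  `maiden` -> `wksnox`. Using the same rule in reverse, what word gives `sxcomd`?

insect

Compare letters: b→l is +10, u→e is +10, d→n is +10 — a constant shift. Every letter moves 10 places later in the alphabet, wrapping around z→a.
Undoing it on sxcomd: s−10=i, x−10=n, c−10=s, o−10=e, m−10=c, d−10=t.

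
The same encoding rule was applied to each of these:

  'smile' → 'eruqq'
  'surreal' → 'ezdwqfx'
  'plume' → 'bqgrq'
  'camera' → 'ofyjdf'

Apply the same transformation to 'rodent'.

dtpjzy

Shifts by position in smile: pos 0: s→e (+12), pos 1: m→r (+5), pos 2: i→u (+12), pos 3: l→q (+5) — repeating every 2. It's a Vigenère-style cipher with numeric key [12,5]: position i shifts by key[i mod 2].
For rodent: r+12=d, o+5=t, d+12=p, e+5=j, n+12=z, t+5=y.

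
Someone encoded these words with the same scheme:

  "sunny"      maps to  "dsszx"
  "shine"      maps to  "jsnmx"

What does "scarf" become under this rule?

The output letters match the input read backwards, each shifted +5: sunny reversed is ynnus. Two steps: reverse the string, then apply a Caesar shift of +5.
For scarf: reverse → fracs; then shift: f+5=k, r+5=w, a+5=f, c+5=h, s+5=x.

kwfhx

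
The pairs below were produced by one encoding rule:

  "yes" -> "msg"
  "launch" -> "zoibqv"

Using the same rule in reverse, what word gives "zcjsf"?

Each letter is shifted forward by 14 in the alphabet (a Caesar shift of +14).
Decoding zcjsf: z−14=l, c−14=o, j−14=v, s−14=e, f−14=r.

lover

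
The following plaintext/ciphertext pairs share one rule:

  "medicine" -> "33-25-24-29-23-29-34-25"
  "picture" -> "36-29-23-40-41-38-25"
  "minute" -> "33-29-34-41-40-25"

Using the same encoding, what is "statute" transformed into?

39-40-21-40-41-40-25

m is letter #13 and maps to 33: an offset of 20. Each letter is replaced by its alphabet position (a=1..z=26) + 20.
On statute: s=19→39, t=20→40, a=1→21, t=20→40, u=21→41, t=20→40, e=5→25.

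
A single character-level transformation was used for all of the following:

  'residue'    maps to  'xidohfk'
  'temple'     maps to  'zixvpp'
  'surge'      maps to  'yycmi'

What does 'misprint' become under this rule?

smdvvttx

Shifts by position in residue: pos 0: r→x (+6), pos 1: e→i (+4), pos 2: s→d (+11), pos 3: i→o (+6), pos 4: d→h (+4), pos 5: u→f (+11) — repeating every 3. The shifts repeat in a cycle of length 3: positions 0,1,… shift by +6, +4, +11, then the pattern repeats.
For misprint: m+6=s, i+4=m, s+11=d, p+6=v, r+4=v, i+11=t, n+6=t, t+4=x.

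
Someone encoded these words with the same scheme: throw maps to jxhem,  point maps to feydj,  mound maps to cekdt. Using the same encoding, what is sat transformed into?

iqj

Each letter is shifted forward by 16 in the alphabet (a Caesar shift of +16).
For sat: s+16=i, a+16=q, t+16=j.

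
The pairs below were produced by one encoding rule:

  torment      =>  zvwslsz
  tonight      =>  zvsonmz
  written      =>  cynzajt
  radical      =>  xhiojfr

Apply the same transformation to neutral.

Shifts by position in torment: pos 0: t→z (+6), pos 1: o→v (+7), pos 2: r→w (+5), pos 3: m→s (+6), pos 4: e→l (+7), pos 5: n→s (+5) — repeating every 3. It's a Vigenère-style cipher with numeric key [6,7,5]: position i shifts by key[i mod 3].
Applying it to neutral: n+6=t, e+7=l, u+5=z, t+6=z, r+7=y, a+5=f, l+6=r.

tlzzyfr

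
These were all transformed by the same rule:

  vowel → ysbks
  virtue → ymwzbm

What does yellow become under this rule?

biqrve

In vowel: v→y is +3, o→s is +4, w→b is +5, e→k is +6 — the shift increases by 1 each position. Each letter shifts forward by (position + 3), i.e. 3, 4, 5, … — the shift grows by one for each successive letter.
On yellow: y+3=b, e+4=i, l+5=q, l+6=r, o+7=v, w+8=e.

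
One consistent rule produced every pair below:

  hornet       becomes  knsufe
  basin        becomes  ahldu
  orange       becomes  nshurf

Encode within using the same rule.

h(7)→k(10) and o(14)→n(13) fit y≡19x+7 (mod 26); the inverse of 19 mod 26 is 11. This is an affine cipher: with a=0,…,z=25, each position x becomes (19x+7) mod 26.
On within: w(22)→19·22+7≡9=j; i(8)→19·8+7≡3=d; t(19)→19·19+7≡4=e; h(7)→19·7+7≡10=k; i(8)→19·8+7≡3=d; n(13)→19·13+7≡20=u (all mod 26).

jdekdu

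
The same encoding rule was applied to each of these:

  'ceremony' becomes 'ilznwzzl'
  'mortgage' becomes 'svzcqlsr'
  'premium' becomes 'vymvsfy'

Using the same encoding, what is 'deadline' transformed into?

In ceremony: c→i is +6, e→l is +7, r→z is +8, e→n is +9 — the shift increases by 1 each position. Each letter shifts forward by (position + 6), i.e. 6, 7, 8, … — the shift grows by one for each successive letter.
On deadline: d+6=j, e+7=l, a+8=i, d+9=m, l+10=v, i+11=t, n+12=z, e+13=r.

jlimvtzr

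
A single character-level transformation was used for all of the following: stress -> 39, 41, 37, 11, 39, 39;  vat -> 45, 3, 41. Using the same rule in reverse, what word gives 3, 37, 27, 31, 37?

armor

s(#19)→39 and t(#20)→41: differences scale by 2, so n = 2·pos + 1. Each letter becomes 2×(its alphabet position, a=1..z=26) + 1.
Undoing it on 3, 37, 27, 31, 37: 3→(3−1)÷2=1=a, 37→(37−1)÷2=18=r, 27→(27−1)÷2=13=m, 31→(31−1)÷2=15=o, 37→(37−1)÷2=18=r.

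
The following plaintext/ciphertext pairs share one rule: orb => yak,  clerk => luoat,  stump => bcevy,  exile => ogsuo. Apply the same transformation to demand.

movkwm

The shift depends on letter class: consonant r→a is +9, but vowel o→y is +10. Two shifts are in play — +10 for a/e/i/o/u, +9 for every other letter.
On demand: d(cons)+9=m, e(vowel)+10=o, m(cons)+9=v, a(vowel)+10=k, n(cons)+9=w, d(cons)+9=m.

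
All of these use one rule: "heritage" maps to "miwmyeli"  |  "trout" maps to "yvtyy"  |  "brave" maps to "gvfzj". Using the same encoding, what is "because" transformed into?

Shifts by position in heritage: pos 0: h→m (+5), pos 1: e→i (+4), pos 2: r→w (+5), pos 3: i→m (+4) — repeating every 2. It's a Vigenère-style cipher with numeric key [5,4]: position i shifts by key[i mod 2].
For because: b+5=g, e+4=i, c+5=h, a+4=e, u+5=z, s+4=w, e+5=j.

gihezwj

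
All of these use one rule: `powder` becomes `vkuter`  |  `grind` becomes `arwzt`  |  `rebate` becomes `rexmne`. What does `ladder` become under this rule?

p(15)→v(21) and o(14)→k(10) fit y≡11x+12 (mod 26); the inverse of 11 mod 26 is 19. Each letter's alphabet position (a=0..z=25) is mapped through 11·x+12 mod 26 — an affine cipher.
On ladder: l(11)→11·11+12≡3=d; a(0)→11·0+12≡12=m; d(3)→11·3+12≡19=t; d(3)→11·3+12≡19=t; e(4)→11·4+12≡4=e; r(17)→11·17+12≡17=r (all mod 26).

dmtter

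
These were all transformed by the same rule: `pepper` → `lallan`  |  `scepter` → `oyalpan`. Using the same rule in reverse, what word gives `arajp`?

event

Compare letters: p→l is +22, e→a is +22, p→l is +22 — a constant shift. Each letter is shifted forward by 22 in the alphabet (a Caesar shift of +22).
Decoding arajp: a−22=e, r−22=v, a−22=e, j−22=n, p−22=t.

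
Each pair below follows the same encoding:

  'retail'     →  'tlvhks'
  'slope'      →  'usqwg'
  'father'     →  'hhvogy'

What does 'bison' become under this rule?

dpuvp

A repeating key of period 2 is used — shifts +2, +7 over and over.
On bison: b+2=d, i+7=p, s+2=u, o+7=v, n+2=p.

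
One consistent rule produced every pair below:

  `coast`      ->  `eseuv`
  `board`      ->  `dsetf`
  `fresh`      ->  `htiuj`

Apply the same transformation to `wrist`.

ytmuv

The rule splits by letter class: vowels +4, consonants +2.
For wrist: w(cons)+2=y, r(cons)+2=t, i(vowel)+4=m, s(cons)+2=u, t(cons)+2=v.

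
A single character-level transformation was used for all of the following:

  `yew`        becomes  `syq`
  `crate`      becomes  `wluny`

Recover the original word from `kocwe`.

Compare letters: y→s is +20, e→y is +20, w→q is +20 — a constant shift. Every letter moves 20 places later in the alphabet, wrapping around z→a.
Decoding kocwe: k−20=q, o−20=u, c−20=i, w−20=c, e−20=k.

quick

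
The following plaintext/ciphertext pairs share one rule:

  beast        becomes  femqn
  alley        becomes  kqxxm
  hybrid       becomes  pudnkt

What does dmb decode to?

Two steps: reverse the string, then apply a Caesar shift of +12.
Undoing it on dmb: shift back: d−12=r, m−12=a, b−12=p → rap; then reverse → par.

par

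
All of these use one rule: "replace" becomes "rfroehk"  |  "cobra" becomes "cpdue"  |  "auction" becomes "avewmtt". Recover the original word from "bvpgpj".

bundle

In replace: r→r is +0, e→f is +1, p→r is +2, l→o is +3 — the shift increases by 1 each position. The shift increases by 1 at each position, starting from +0: 0, 1, 2, ….
Undoing it on bvpgpj: b−0=b, v−1=u, p−2=n, g−3=d, p−4=l, j−5=e.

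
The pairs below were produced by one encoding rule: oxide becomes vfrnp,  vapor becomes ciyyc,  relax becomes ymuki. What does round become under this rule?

ywdxo

The shift increases by 1 at each position, starting from +7: 7, 8, 9, ….
For round: r+7=y, o+8=w, u+9=d, n+10=x, d+11=o.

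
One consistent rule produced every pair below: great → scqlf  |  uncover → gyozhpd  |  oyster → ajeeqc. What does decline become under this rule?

ppowuyq

Shifts by position in great: pos 0: g→s (+12), pos 1: r→c (+11), pos 2: e→q (+12), pos 3: a→l (+11) — repeating every 2. The shifts repeat in a cycle of length 2: positions 0,1,… shift by +12, +11, then the pattern repeats.
For decline: d+12=p, e+11=p, c+12=o, l+11=w, i+12=u, n+11=y, e+12=q.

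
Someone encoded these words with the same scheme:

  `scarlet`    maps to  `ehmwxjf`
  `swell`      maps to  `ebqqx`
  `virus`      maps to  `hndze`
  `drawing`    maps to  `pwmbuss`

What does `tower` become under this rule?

ftijd

Shifts by position in scarlet: pos 0: s→e (+12), pos 1: c→h (+5), pos 2: a→m (+12), pos 3: r→w (+5) — repeating every 2. The shifts repeat in a cycle of length 2: positions 0,1,… shift by +12, +5, then the pattern repeats.
For tower: t+12=f, o+5=t, w+12=i, e+5=j, r+12=d.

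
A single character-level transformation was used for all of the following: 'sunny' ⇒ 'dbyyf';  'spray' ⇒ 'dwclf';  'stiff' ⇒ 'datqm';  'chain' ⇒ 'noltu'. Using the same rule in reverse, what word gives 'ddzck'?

sword

Shifts by position in sunny: pos 0: s→d (+11), pos 1: u→b (+7), pos 2: n→y (+11), pos 3: n→y (+11), pos 4: y→f (+7) — repeating every 3. The shifts repeat in a cycle of length 3: positions 0,1,… shift by +11, +7, +11, then the pattern repeats.
Decoding ddzck: d−11=s, d−7=w, z−11=o, c−11=r, k−7=d.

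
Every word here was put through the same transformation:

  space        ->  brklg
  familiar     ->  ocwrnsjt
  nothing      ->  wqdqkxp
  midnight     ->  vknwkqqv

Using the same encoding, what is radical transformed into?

Shifts by position in space: pos 0: s→b (+9), pos 1: p→r (+2), pos 2: a→k (+10), pos 3: c→l (+9), pos 4: e→g (+2) — repeating every 3. It's a Vigenère-style cipher with numeric key [9,2,10]: position i shifts by key[i mod 3].
On radical: r+9=a, a+2=c, d+10=n, i+9=r, c+2=e, a+10=k, l+9=u.

acnreku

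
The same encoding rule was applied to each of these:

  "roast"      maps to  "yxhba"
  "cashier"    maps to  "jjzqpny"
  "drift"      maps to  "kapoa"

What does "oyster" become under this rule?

vhzcla

Shifts by position in roast: pos 0: r→y (+7), pos 1: o→x (+9), pos 2: a→h (+7), pos 3: s→b (+9) — repeating every 2. It's a Vigenère-style cipher with numeric key [7,9]: position i shifts by key[i mod 2].
For oyster: o+7=v, y+9=h, s+7=z, t+9=c, e+7=l, r+9=a.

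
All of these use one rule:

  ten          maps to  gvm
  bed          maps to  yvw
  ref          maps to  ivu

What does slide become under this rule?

horwv

Each letter is replaced by its mirror in the alphabet: a↔z, b↔y, c↔x, and so on (the Atbash cipher).
For slide: s↔h, l↔o, i↔r, d↔w, e↔v.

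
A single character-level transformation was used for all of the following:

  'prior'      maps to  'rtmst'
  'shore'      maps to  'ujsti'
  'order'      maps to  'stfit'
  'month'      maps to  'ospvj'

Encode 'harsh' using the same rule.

The rule splits by letter class: vowels +4, consonants +2.
For harsh: h(cons)+2=j, a(vowel)+4=e, r(cons)+2=t, s(cons)+2=u, h(cons)+2=j.

jetuj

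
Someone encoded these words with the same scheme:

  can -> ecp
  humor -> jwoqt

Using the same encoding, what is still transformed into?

It's a constant shift of +2 (ROT2).
Applying it to still: s+2=u, t+2=v, i+2=k, l+2=n, l+2=n.

uvknn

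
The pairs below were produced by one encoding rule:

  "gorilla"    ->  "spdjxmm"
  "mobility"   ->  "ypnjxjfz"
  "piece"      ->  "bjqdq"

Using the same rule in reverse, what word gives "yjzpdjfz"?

Shifts by position in gorilla: pos 0: g→s (+12), pos 1: o→p (+1), pos 2: r→d (+12), pos 3: i→j (+1) — repeating every 2. It's a Vigenère-style cipher with numeric key [12,1]: position i shifts by key[i mod 2].
Undoing it on yjzpdjfz: y−12=m, j−1=i, z−12=n, p−1=o, d−12=r, j−1=i, f−12=t, z−1=y.

minority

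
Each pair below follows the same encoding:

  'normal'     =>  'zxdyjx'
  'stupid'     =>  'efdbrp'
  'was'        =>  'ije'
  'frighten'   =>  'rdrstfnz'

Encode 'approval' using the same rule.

jbbdxhjx

The shift depends on letter class: consonant n→z is +12, but vowel o→x is +9. Vowels shift forward by 9 and consonants shift forward by 12.
Applying it to approval: a(vowel)+9=j, p(cons)+12=b, p(cons)+12=b, r(cons)+12=d, o(vowel)+9=x, v(cons)+12=h, a(vowel)+9=j, l(cons)+12=x.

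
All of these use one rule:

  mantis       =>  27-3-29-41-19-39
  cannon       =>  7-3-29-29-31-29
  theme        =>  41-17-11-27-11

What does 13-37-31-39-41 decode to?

The formula is n = 2×(alphabet index, a=1) + 1.
Decoding 13-37-31-39-41: 13→(13−1)÷2=6=f, 37→(37−1)÷2=18=r, 31→(31−1)÷2=15=o, 39→(39−1)÷2=19=s, 41→(41−1)÷2=20=t.

frost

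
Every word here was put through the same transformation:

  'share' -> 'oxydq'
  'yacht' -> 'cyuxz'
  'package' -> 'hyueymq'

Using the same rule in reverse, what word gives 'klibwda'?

uniform

Treating letters as 0–25, the rule is x ↦ 11x + 24 (mod 26).
Decoding klibwda: k(10)→19·(10−24)≡20=u; l(11)→19·(11−24)≡13=n; i(8)→19·(8−24)≡8=i; b(1)→19·(1−24)≡5=f; w(22)→19·(22−24)≡14=o; d(3)→19·(3−24)≡17=r; a(0)→19·(0−24)≡12=m (all mod 26).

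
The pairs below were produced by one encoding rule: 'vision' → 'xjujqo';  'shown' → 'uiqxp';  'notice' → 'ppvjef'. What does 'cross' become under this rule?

esqtu

Shifts by position in vision: pos 0: v→x (+2), pos 1: i→j (+1), pos 2: s→u (+2), pos 3: i→j (+1) — repeating every 2. It's a Vigenère-style cipher with numeric key [2,1]: position i shifts by key[i mod 2].
For cross: c+2=e, r+1=s, o+2=q, s+1=t, s+2=u.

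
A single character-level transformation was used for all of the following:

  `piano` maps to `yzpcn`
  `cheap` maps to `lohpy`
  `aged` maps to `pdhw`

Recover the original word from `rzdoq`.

might

p(15)→y(24) and i(8)→z(25) fit y≡11x+15 (mod 26); the inverse of 11 mod 26 is 19. Treating letters as 0–25, the rule is x ↦ 11x + 15 (mod 26).
Undoing it on rzdoq: r(17)→19·(17−15)≡12=m; z(25)→19·(25−15)≡8=i; d(3)→19·(3−15)≡6=g; o(14)→19·(14−15)≡7=h; q(16)→19·(16−15)≡19=t (all mod 26).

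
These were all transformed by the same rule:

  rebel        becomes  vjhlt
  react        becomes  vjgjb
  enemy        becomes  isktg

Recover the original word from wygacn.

In rebel: r→v is +4, e→j is +5, b→h is +6, e→l is +7 — the shift increases by 1 each position. The shift increases by 1 at each position, starting from +4: 4, 5, 6, ….
Decoding wygacn: w−4=s, y−5=t, g−6=a, a−7=t, c−8=u, n−9=e.

statue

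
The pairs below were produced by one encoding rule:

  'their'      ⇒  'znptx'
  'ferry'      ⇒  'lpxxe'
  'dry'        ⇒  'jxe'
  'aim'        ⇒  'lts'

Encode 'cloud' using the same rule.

The shift depends on letter class: consonant t→z is +6, but vowel e→p is +11. The rule splits by letter class: vowels +11, consonants +6.
On cloud: c(cons)+6=i, l(cons)+6=r, o(vowel)+11=z, u(vowel)+11=f, d(cons)+6=j.

irzfj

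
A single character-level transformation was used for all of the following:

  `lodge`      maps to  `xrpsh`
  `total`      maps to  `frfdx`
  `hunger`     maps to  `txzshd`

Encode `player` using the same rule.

The shift depends on letter class: consonant l→x is +12, but vowel o→r is +3. Two shifts are in play — +3 for a/e/i/o/u, +12 for every other letter.
On player: p(cons)+12=b, l(cons)+12=x, a(vowel)+3=d, y(cons)+12=k, e(vowel)+3=h, r(cons)+12=d.

bxdkhd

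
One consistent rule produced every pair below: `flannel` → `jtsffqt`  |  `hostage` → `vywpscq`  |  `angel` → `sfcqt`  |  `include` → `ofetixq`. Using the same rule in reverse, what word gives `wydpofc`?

f(5)→j(9) and l(11)→t(19) fit y≡19x+18 (mod 26); the inverse of 19 mod 26 is 11. This is an affine cipher: with a=0,…,z=25, each position x becomes (19x+18) mod 26.
Undoing it on wydpofc: w(22)→11·(22−18)≡18=s; y(24)→11·(24−18)≡14=o; d(3)→11·(3−18)≡17=r; p(15)→11·(15−18)≡19=t; o(14)→11·(14−18)≡8=i; f(5)→11·(5−18)≡13=n; c(2)→11·(2−18)≡6=g (all mod 26).

sorting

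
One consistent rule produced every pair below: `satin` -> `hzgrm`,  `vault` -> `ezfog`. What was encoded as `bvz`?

yea

Each pair mirrors across the alphabet (s↔h, a↔z, t↔g): positions sum to 25. This is the alphabet-reversal cipher (Atbash): a becomes z, b becomes y, etc.
Reversing it on bvz: b↔y, v↔e, z↔a.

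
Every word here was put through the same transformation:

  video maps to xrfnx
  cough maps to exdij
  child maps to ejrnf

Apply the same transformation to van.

xjp

The shift depends on letter class: consonant v→x is +2, but vowel i→r is +9. Vowels shift forward by 9 and consonants shift forward by 2.
On van: v(cons)+2=x, a(vowel)+9=j, n(cons)+2=p.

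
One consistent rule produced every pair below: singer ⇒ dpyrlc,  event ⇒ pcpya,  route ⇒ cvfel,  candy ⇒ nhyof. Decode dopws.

Shifts by position in singer: pos 0: s→d (+11), pos 1: i→p (+7), pos 2: n→y (+11), pos 3: g→r (+11), pos 4: e→l (+7), pos 5: r→c (+11) — repeating every 3. The shifts repeat in a cycle of length 3: positions 0,1,… shift by +11, +7, +11, then the pattern repeats.
Undoing it on dopws: d−11=s, o−7=h, p−11=e, w−11=l, s−7=l.

shell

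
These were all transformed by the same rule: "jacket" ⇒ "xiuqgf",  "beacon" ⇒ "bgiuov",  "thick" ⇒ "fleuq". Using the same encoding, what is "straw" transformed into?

mftik

Treating letters as 0–25, the rule is x ↦ 19x + 8 (mod 26).
For straw: s(18)→19·18+8≡12=m; t(19)→19·19+8≡5=f; r(17)→19·17+8≡19=t; a(0)→19·0+8≡8=i; w(22)→19·22+8≡10=k (all mod 26).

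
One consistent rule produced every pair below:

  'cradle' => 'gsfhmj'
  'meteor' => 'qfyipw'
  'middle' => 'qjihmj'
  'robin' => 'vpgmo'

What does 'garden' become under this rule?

kbwhfs

Shifts by position in cradle: pos 0: c→g (+4), pos 1: r→s (+1), pos 2: a→f (+5), pos 3: d→h (+4), pos 4: l→m (+1), pos 5: e→j (+5) — repeating every 3. The shifts repeat in a cycle of length 3: positions 0,1,… shift by +4, +1, +5, then the pattern repeats.
On garden: g+4=k, a+1=b, r+5=w, d+4=h, e+1=f, n+5=s.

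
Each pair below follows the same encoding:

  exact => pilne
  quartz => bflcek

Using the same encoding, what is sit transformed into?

dte

Compare letters: e→p is +11, x→i is +11, a→l is +11 — a constant shift. Each letter is shifted forward by 11 in the alphabet (a Caesar shift of +11).
Applying it to sit: s+11=d, i+11=t, t+11=e.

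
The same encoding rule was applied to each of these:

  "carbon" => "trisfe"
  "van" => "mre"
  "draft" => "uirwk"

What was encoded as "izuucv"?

Compare letters: c→t is +17, a→r is +17, r→i is +17 — a constant shift. This is a Caesar cipher with shift 17.
Reversing it on izuucv: i−17=r, z−17=i, u−17=d, u−17=d, c−17=l, v−17=e.

riddle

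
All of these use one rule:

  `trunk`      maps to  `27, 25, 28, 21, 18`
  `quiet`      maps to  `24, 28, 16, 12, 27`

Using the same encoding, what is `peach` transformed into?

t is letter #20 and maps to 27: an offset of 7. Each letter is replaced by its alphabet position (a=1..z=26) + 7.
For peach: p=16→23, e=5→12, a=1→8, c=3→10, h=8→15.

23, 12, 8, 10, 15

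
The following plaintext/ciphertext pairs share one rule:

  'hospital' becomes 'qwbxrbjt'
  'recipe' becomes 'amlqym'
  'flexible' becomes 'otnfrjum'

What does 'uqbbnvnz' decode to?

listener

Shifts by position in hospital: pos 0: h→q (+9), pos 1: o→w (+8), pos 2: s→b (+9), pos 3: p→x (+8) — repeating every 2. It's a Vigenère-style cipher with numeric key [9,8]: position i shifts by key[i mod 2].
Reversing it on uqbbnvnz: u−9=l, q−8=i, b−9=s, b−8=t, n−9=e, v−8=n, n−9=e, z−8=r.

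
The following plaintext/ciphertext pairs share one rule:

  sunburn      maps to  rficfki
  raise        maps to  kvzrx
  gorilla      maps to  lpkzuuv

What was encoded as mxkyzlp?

s(18)→r(17) and u(20)→f(5) fit y≡7x+21 (mod 26); the inverse of 7 mod 26 is 15. Treating letters as 0–25, the rule is x ↦ 7x + 21 (mod 26).
Undoing it on mxkyzlp: m(12)→15·(12−21)≡21=v; x(23)→15·(23−21)≡4=e; k(10)→15·(10−21)≡17=r; y(24)→15·(24−21)≡19=t; z(25)→15·(25−21)≡8=i; l(11)→15·(11−21)≡6=g; p(15)→15·(15−21)≡14=o (all mod 26).

vertigo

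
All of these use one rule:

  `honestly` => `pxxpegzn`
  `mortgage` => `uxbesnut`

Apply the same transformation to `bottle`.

jxdexr

In honestly: h→p is +8, o→x is +9, n→x is +10, e→p is +11 — the shift increases by 1 each position. Letter i (0-indexed) is shifted by i+8, so successive shifts are 8, 9, 10, ….
On bottle: b+8=j, o+9=x, t+10=d, t+11=e, l+12=x, e+13=r.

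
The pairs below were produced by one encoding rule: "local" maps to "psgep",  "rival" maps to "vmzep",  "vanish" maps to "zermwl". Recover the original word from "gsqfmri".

combine

Compare letters: l→p is +4, o→s is +4, c→g is +4 — a constant shift. Each letter is shifted forward by 4 in the alphabet (a Caesar shift of +4).
Undoing it on gsqfmri: g−4=c, s−4=o, q−4=m, f−4=b, m−4=i, r−4=n, i−4=e.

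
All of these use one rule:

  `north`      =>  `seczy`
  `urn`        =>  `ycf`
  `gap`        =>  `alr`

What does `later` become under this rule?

The output letters match the input read backwards, each shifted +11: north reversed is htron. Two steps: reverse the string, then apply a Caesar shift of +11.
On later: reverse → retal; then shift: r+11=c, e+11=p, t+11=e, a+11=l, l+11=w.

cpelw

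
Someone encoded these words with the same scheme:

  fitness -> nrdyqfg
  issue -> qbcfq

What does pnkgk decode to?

heavy

In fitness: f→n is +8, i→r is +9, t→d is +10, n→y is +11 — the shift increases by 1 each position. Letter i (0-indexed) is shifted by i+8, so successive shifts are 8, 9, 10, ….
Decoding pnkgk: p−8=h, n−9=e, k−10=a, g−11=v, k−12=y.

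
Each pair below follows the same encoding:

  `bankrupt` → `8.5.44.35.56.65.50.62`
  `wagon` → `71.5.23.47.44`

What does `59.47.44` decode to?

b(#2)→8 and a(#1)→5: differences scale by 3, so n = 3·pos + 2. With a=1..z=26, the number is 3·pos + 2.
Decoding 59.47.44: 59→(59−2)÷3=19=s, 47→(47−2)÷3=15=o, 44→(44−2)÷3=14=n.

son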